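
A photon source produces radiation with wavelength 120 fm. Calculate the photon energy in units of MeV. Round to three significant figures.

10.3 MeV

Use h = 6.62607015 × 10^-34 J·s, c = 2.99792458 × 10^8 m/s, 1 eV = 1.602176634 × 10^-19 J.
Convert to SI: λ = 120 fm = 1.2 × 10^-13 m.
Apply E = hc/λ: E = 1.655 × 10^-12 J.
Converting to MeV: E = 10.33 MeV ≈ 10.3 MeV.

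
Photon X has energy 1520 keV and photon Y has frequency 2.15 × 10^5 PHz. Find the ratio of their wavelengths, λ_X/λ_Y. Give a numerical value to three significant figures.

λ_X = 8.157 × 10^-13 m (from energy = 1520 keV, via λ = hc/E).
λ_Y = 1.394 × 10^-12 m (from frequency = 2.15 × 10^5 PHz, via λ = c/f).
Ratio = 8.157 × 10^-13 / 1.394 × 10^-12 = 0.585.

0.585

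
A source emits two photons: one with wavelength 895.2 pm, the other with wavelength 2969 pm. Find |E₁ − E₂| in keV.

0.967 keV

Using E = hc/λ: E₁ = 2.2190e-16 J, E₂ = 6.6906e-17 J.
|ΔE| = |2.2190e-16 − 6.6906e-17| = 1.55e-16 J = 0.967 keV.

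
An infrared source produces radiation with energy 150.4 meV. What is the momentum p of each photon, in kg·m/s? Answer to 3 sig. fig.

8.04 × 10^-29 kg·m/s

Use c = 2.99792458 × 10^8 m/s, 1 eV = 1.602176634 × 10^-19 J.
In SI units: E = 150.4 meV = 2.4097 × 10^-20 J.
Since p = E/c for a photon, p = 8.038 × 10^-29 kg·m/s.
So p ≈ 8.04 × 10^-29 kg·m/s.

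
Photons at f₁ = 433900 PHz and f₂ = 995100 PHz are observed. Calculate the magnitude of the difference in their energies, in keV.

Using E = hf: E₁ = 2.8751e-13 J, E₂ = 6.5936e-13 J.
|ΔE| = |2.8751e-13 − 6.5936e-13| = 3.72e-13 J = 2320 keV.

2320 keV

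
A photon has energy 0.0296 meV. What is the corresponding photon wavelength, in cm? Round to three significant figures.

4.19 cm

(h = 6.62607015 × 10^-34 J·s, c = 2.99792458 × 10^8 m/s, 1 eV = 1.602176634 × 10^-19 J.)
First convert: E = 0.0296 meV = 4.7424 × 10^-24 J.
For a photon λ = hc/E, so λ = 0.04189 m.
Converting to cm: λ = 4.189 cm ≈ 4.19 cm.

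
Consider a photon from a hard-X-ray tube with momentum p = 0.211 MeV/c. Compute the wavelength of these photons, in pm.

5.88 pm

Convert to SI: p = 0.211 MeV/c = 1.1276 × 10^-22 kg·m/s.
For a photon λ = h/p, so λ = 5.876 × 10^-12 m.
Converting to pm: λ = 5.876 pm ≈ 5.88 pm.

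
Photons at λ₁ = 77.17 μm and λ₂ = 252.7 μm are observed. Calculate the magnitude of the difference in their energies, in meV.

11.2 meV

Using E = hc/λ: E₁ = 2.5741e-21 J, E₂ = 7.8609e-22 J.
|ΔE| = |2.5741e-21 − 7.8609e-22| = 1.79e-21 J = 11.2 meV.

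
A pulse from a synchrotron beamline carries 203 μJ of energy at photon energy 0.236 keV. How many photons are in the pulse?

5.37·10^12 photons

Per-photon energy: E = 3.781·10^-17 J (from energy = 0.236 keV).
N = E_total / E_photon = 2.03·10^-4 J / 3.781·10^-17 J = 5.37·10^12.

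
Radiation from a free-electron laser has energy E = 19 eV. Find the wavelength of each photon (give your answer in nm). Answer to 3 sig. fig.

65.3 nm

First convert: E = 19 eV = 3.0441 × 10^-18 J.
The photon relation is λ = hc/E, giving λ = 6.525 × 10^-8 m.
Converting to nm: λ = 65.25 nm ≈ 65.3 nm.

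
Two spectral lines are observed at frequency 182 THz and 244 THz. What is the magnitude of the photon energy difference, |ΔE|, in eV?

0.256 eV

Using E = hf: E₁ = 1.206e-19 J, E₂ = 1.617e-19 J.
|ΔE| = |1.206e-19 − 1.617e-19| = 4.11e-20 J = 0.256 eV.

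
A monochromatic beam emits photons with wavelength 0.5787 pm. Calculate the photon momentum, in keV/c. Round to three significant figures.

(h = 6.62607015 × 10^-34 J·s, c = 2.99792458 × 10^8 m/s, 1 eV = 1.602176634 × 10^-19 J.)
First convert: λ = 0.5787 pm = 5.787 × 10^-13 m.
Since p = h/λ for a photon, p = 1.145 × 10^-21 kg·m/s.
Converting to keV/c: p = 2142 keV/c ≈ 2140 keV/c.

2140 keV/c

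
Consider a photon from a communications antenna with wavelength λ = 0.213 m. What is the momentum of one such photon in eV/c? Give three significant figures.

5.82e-6 eV/c

Use h = 6.62607015e-34 J·s, c = 2.99792458e8 m/s, 1 eV = 1.602176634e-19 J.
Since p = h/λ for a photon, p = 3.111e-33 kg·m/s.
Converting to eV/c: p = 5.821e-6 eV/c ≈ 5.82e-6 eV/c.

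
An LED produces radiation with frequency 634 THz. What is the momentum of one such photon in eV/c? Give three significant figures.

2.62 eV/c

In SI units: f = 634 THz = 6.34e14 Hz.
For a photon p = hf/c, so p = 1.401e-27 kg·m/s.
Converting to eV/c: p = 2.622 eV/c ≈ 2.62 eV/c.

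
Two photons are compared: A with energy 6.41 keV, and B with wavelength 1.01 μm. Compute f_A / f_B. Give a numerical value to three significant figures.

f_A = 1.550·10^18 Hz (from energy = 6.41 keV, via f = E/h).
f_B = 2.968·10^14 Hz (from wavelength = 1.01 μm, via f = c/λ).
Ratio = 1.550·10^18 / 2.968·10^14 = 5220.

5220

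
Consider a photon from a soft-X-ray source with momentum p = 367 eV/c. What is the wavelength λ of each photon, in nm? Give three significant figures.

3.38 nm

Take h = 6.62607015e-34 J·s, c = 2.99792458e8 m/s, 1 eV = 1.602176634e-19 J.
In SI units: p = 367 eV/c = 1.9614e-25 kg·m/s.
Since λ = h/p for a photon, λ = 3.378e-9 m.
Converting to nm: λ = 3.378 nm ≈ 3.38 nm.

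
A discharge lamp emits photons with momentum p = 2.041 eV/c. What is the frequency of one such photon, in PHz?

(h = 6.62607015 × 10^-34 J·s, c = 2.99792458 × 10^8 m/s, 1 eV = 1.602176634 × 10^-19 J.)
In SI units: p = 2.041 eV/c = 1.0908 × 10^-27 kg·m/s.
Since f = pc/h for a photon, f = 4.935 × 10^14 Hz.
Converting to PHz: f = 0.4935 PHz ≈ 0.494 PHz.

0.494 PHz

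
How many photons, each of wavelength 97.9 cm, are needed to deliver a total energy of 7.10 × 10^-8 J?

Per-photon energy: E = 2.029 × 10^-25 J (from wavelength = 97.9 cm).
N = E_total / E_photon = 7.10 × 10^-8 J / 2.029 × 10^-25 J = 3.50 × 10^17.

3.50 × 10^17 photons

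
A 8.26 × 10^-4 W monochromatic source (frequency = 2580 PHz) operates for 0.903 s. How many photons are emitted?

4.36 × 10^11 photons

Total energy: E_total = P·t = 8.26 × 10^-4 × 0.903 = 7.459 × 10^-4 J.
Per-photon energy: E = 1.710 × 10^-15 J.
N = E_total / E_photon = 4.36 × 10^11.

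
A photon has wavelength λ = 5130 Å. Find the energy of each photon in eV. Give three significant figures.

2.42 eV

In SI units: λ = 5130 Å = 5.13 × 10^-7 m.
Since E = hc/λ for a photon, E = 3.872 × 10^-19 J.
Converting to eV: E = 2.417 eV ≈ 2.42 eV.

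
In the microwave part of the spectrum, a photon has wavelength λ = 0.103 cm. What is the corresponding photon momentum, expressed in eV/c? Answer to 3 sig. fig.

First convert: λ = 0.103 cm = 0.00103 m.
For a photon p = h/λ, so p = 6.433 × 10^-31 kg·m/s.
Converting to eV/c: p = 0.001204 eV/c ≈ 1.20 × 10^-3 eV/c.

1.20 × 10^-3 eV/c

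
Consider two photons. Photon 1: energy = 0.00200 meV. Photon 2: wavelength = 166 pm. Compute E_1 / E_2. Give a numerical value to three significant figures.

E_1 = 3.204·10^-25 J (from energy = 0.00200 meV, via E given directly).
E_2 = 1.197·10^-15 J (from wavelength = 166 pm, via E = hc/λ).
Ratio = 3.204·10^-25 / 1.197·10^-15 = 2.68·10^-10.

2.68·10^-10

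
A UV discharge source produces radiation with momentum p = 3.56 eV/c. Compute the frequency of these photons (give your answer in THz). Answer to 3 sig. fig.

861 THz

Use h = 6.62607015e-34 J·s, c = 2.99792458e8 m/s, 1 eV = 1.602176634e-19 J.
Convert to SI: p = 3.56 eV/c = 1.9026e-27 kg·m/s.
Since f = pc/h for a photon, f = 8.608e14 Hz.
Converting to THz: f = 860.8 THz ≈ 861 THz.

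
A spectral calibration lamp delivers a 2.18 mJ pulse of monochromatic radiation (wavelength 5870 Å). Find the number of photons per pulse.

Per-photon energy: E = 3.384e-19 J (from wavelength = 5870 Å).
N = E_total / E_photon = 0.00218 J / 3.384e-19 J = 6.44e15.

6.44e15 photons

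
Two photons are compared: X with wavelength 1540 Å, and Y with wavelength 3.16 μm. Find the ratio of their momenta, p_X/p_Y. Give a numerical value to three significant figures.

p_X = 4.303·10^-27 kg·m/s (from wavelength = 1540 Å, via p = h/λ).
p_Y = 2.097·10^-28 kg·m/s (from wavelength = 3.16 μm, via p = h/λ).
Ratio = 4.303·10^-27 / 2.097·10^-28 = 20.5.

20.5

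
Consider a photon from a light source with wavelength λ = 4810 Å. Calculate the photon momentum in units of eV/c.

Use h = 6.62607015e-34 J·s, c = 2.99792458e8 m/s, 1 eV = 1.602176634e-19 J.
Convert to SI: λ = 4810 Å = 4.81e-7 m.
Since p = h/λ for a photon, p = 1.378e-27 kg·m/s.
Converting to eV/c: p = 2.578 eV/c ≈ 2.58 eV/c.

2.58 eV/c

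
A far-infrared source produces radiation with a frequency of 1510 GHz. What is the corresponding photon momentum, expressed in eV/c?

6.24 × 10^-3 eV/c

Convert to SI: f = 1510 GHz = 1.51 × 10^12 Hz.
Apply p = hf/c: p = 3.337 × 10^-30 kg·m/s.
Converting to eV/c: p = 0.006245 eV/c ≈ 6.24 × 10^-3 eV/c.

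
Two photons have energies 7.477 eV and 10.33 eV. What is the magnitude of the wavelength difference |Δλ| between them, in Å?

458 Å

Using λ = hc/E: λ₁ = 1.6582·10^-7 m, λ₂ = 1.2002·10^-7 m.
|Δλ| = |1.6582·10^-7 − 1.2002·10^-7| = 4.58·10^-8 m = 458 Å.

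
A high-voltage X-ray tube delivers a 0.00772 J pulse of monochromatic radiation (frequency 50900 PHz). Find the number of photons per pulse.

Per-photon energy: E = 3.373 × 10^-14 J (from frequency = 50900 PHz).
N = E_total / E_photon = 0.00772 J / 3.373 × 10^-14 J = 2.29 × 10^11.

2.29 × 10^11 photons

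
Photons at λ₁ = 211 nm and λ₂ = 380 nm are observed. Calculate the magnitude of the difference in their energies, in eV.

2.61 eV

Using E = hc/λ: E₁ = 9.414e-19 J, E₂ = 5.227e-19 J.
|ΔE| = |9.414e-19 − 5.227e-19| = 4.19e-19 J = 2.61 eV.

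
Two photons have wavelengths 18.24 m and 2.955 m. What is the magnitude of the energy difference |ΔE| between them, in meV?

Using E = hc/λ: E₁ = 1.0891 × 10^-26 J, E₂ = 6.7223 × 10^-26 J.
|ΔE| = |1.0891 × 10^-26 − 6.7223 × 10^-26| = 5.63 × 10^-26 J = 3.52 × 10^-4 meV.

3.52 × 10^-4 meV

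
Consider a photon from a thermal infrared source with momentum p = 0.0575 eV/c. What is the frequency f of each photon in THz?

13.9 THz

Take h = 6.62607015 × 10^-34 J·s, c = 2.99792458 × 10^8 m/s, 1 eV = 1.602176634 × 10^-19 J.
First convert: p = 0.0575 eV/c = 3.0730 × 10^-29 kg·m/s.
For a photon f = pc/h, so f = 1.390 × 10^13 Hz.
Converting to THz: f = 13.90 THz ≈ 13.9 THz.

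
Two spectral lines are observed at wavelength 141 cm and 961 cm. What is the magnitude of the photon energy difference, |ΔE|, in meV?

Using E = hc/λ: E₁ = 1.409·10^-25 J, E₂ = 2.067·10^-26 J.
|ΔE| = |1.409·10^-25 − 2.067·10^-26| = 1.20·10^-25 J = 7.50·10^-4 meV.

7.50·10^-4 meV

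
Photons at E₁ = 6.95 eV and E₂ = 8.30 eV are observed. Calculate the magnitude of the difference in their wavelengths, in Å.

290 Å

Using λ = hc/E: λ₁ = 1.784 × 10^-7 m, λ₂ = 1.494 × 10^-7 m.
|Δλ| = |1.784 × 10^-7 − 1.494 × 10^-7| = 2.90 × 10^-8 m = 290 Å.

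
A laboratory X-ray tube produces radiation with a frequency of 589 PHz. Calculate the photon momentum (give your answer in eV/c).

Use h = 6.62607015·10^-34 J·s, c = 2.99792458·10^8 m/s, 1 eV = 1.602176634·10^-19 J.
First convert: f = 589 PHz = 5.89·10^17 Hz.
Apply p = hf/c: p = 1.302·10^-24 kg·m/s.
Converting to eV/c: p = 2436 eV/c ≈ 2440 eV/c.

2440 eV/c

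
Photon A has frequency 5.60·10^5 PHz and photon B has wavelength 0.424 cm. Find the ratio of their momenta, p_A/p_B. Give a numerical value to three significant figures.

p_A = 1.238·10^-21 kg·m/s (from frequency = 5.60·10^5 PHz, via p = hf/c).
p_B = 1.563·10^-31 kg·m/s (from wavelength = 0.424 cm, via p = h/λ).
Ratio = 1.238·10^-21 / 1.563·10^-31 = 7.92·10^9.

7.92·10^9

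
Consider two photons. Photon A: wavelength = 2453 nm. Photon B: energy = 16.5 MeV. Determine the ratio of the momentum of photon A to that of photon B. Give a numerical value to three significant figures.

3.06e-8

p_A = 2.701e-28 kg·m/s (from wavelength = 2453 nm, via p = h/λ).
p_B = 8.818e-21 kg·m/s (from energy = 16.5 MeV, via p = E/c).
Ratio = 2.701e-28 / 8.818e-21 = 3.06e-8.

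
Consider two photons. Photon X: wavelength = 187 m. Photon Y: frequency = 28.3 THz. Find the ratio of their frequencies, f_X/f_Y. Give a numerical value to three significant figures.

5.66 × 10^-8

f_X = 1.603 × 10^6 Hz (from wavelength = 187 m, via f = c/λ).
f_Y = 2.830 × 10^13 Hz (from frequency = 28.3 THz, via f given directly).
Ratio = 1.603 × 10^6 / 2.830 × 10^13 = 5.66 × 10^-8.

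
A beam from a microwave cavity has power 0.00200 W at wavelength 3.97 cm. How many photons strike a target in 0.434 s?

1.73·10^20 photons

Total energy: E_total = P·t = 0.00200 × 0.434 = 8.680·10^-4 J.
Per-photon energy: E = 5.004·10^-24 J.
N = E_total / E_photon = 1.73·10^20.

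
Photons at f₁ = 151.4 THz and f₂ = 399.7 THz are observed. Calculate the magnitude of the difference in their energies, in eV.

1.03 eV

Using E = hf: E₁ = 1.0032e-19 J, E₂ = 2.6484e-19 J.
|ΔE| = |1.0032e-19 − 2.6484e-19| = 1.65e-19 J = 1.03 eV.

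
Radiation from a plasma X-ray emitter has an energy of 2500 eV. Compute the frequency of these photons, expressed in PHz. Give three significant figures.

604 PHz

Take h = 6.62607015 × 10^-34 J·s, 1 eV = 1.602176634 × 10^-19 J.
Convert to SI: E = 2500 eV = 4.0054 × 10^-16 J.
Since f = E/h for a photon, f = 6.045 × 10^17 Hz.
Converting to PHz: f = 604.5 PHz ≈ 604 PHz.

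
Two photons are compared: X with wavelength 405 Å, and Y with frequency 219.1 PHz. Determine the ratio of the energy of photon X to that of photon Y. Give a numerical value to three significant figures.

0.0338

E_X = 4.905e-18 J (from wavelength = 405 Å, via E = hc/λ).
E_Y = 1.452e-16 J (from frequency = 219.1 PHz, via E = hf).
Ratio = 4.905e-18 / 1.452e-16 = 0.0338.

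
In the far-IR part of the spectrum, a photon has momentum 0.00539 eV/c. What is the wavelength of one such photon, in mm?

0.230 mm

Take h = 6.62607015e-34 J·s, c = 2.99792458e8 m/s, 1 eV = 1.602176634e-19 J.
In SI units: p = 0.00539 eV/c = 2.8806e-30 kg·m/s.
The photon relation is λ = h/p, giving λ = 2.300e-4 m.
Converting to mm: λ = 0.2300 mm ≈ 0.230 mm.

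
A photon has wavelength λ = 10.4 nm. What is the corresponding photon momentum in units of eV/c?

Convert to SI: λ = 10.4 nm = 1.04·10^-8 m.
Since p = h/λ for a photon, p = 6.371·10^-26 kg·m/s.
Converting to eV/c: p = 119.2 eV/c ≈ 119 eV/c.

119 eV/c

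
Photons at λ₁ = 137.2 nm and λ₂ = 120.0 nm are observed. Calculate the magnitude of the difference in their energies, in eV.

1.30 eV

Using E = hc/λ: E₁ = 1.4478e-18 J, E₂ = 1.6554e-18 J.
|ΔE| = |1.4478e-18 − 1.6554e-18| = 2.08e-19 J = 1.30 eV.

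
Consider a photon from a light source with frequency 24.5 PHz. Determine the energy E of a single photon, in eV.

Take h = 6.62607015 × 10^-34 J·s, 1 eV = 1.602176634 × 10^-19 J.
Convert to SI: f = 24.5 PHz = 2.45 × 10^16 Hz.
The photon relation is E = hf, giving E = 1.623 × 10^-17 J.
Converting to eV: E = 101.3 eV ≈ 101 eV.

101 eV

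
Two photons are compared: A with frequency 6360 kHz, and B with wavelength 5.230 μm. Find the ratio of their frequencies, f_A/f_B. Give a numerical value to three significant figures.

f_A = 6.360e6 Hz (from frequency = 6360 kHz, via f given directly).
f_B = 5.732e13 Hz (from wavelength = 5.230 μm, via f = c/λ).
Ratio = 6.360e6 / 5.732e13 = 1.11e-7.

1.11e-7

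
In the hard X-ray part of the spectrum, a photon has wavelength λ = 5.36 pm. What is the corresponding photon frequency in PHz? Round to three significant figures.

In SI units: λ = 5.36 pm = 5.36 × 10^-12 m.
The photon relation is f = c/λ, giving f = 5.593 × 10^19 Hz.
Converting to PHz: f = 55930 PHz ≈ 5.59 × 10^4 PHz.

5.59 × 10^4 PHz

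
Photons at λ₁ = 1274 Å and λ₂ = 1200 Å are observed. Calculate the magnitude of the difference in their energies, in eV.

Using E = hc/λ: E₁ = 1.5592 × 10^-18 J, E₂ = 1.6554 × 10^-18 J.
|ΔE| = |1.5592 × 10^-18 − 1.6554 × 10^-18| = 9.62 × 10^-20 J = 0.600 eV.

0.600 eV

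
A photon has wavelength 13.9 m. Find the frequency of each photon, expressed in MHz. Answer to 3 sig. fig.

21.6 MHz

(c = 2.99792458e8 m/s.)
For a photon f = c/λ, so f = 2.157e7 Hz.
Converting to MHz: f = 21.57 MHz ≈ 21.6 MHz.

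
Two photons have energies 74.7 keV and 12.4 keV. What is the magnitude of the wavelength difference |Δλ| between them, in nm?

0.0834 nm

Using λ = hc/E: λ₁ = 1.660·10^-11 m, λ₂ = 9.999·10^-11 m.
|Δλ| = |1.660·10^-11 − 9.999·10^-11| = 8.34·10^-11 m = 0.0834 nm.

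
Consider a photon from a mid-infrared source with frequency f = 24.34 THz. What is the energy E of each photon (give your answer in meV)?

Take h = 6.62607015 × 10^-34 J·s, 1 eV = 1.602176634 × 10^-19 J.
In SI units: f = 24.34 THz = 2.434 × 10^13 Hz.
For a photon E = hf, so E = 1.613 × 10^-20 J.
Converting to meV: E = 100.7 meV ≈ 101 meV.

101 meV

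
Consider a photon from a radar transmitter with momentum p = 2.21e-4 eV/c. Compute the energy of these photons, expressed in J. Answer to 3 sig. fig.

3.54e-23 J

(c = 2.99792458e8 m/s, 1 eV = 1.602176634e-19 J.)
In SI units: p = 2.21e-4 eV/c = 1.1811e-31 kg·m/s.
Apply E = pc: E = 3.541e-23 J.
So E ≈ 3.54e-23 J.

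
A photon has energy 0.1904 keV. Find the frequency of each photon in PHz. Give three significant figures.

Use h = 6.62607015·10^-34 J·s, 1 eV = 1.602176634·10^-19 J.
First convert: E = 0.1904 keV = 3.0505·10^-17 J.
For a photon f = E/h, so f = 4.604·10^16 Hz.
Converting to PHz: f = 46.04 PHz ≈ 46.0 PHz.

46.0 PHz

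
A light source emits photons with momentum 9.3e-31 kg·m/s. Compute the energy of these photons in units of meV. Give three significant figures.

Apply E = pc: E = 2.788e-22 J.
Converting to meV: E = 1.740 meV ≈ 1.74 meV.

1.74 meV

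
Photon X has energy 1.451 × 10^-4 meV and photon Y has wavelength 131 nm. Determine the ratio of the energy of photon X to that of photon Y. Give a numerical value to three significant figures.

1.53 × 10^-8

E_X = 2.325 × 10^-26 J (from energy = 1.451 × 10^-4 meV, via E given directly).
E_Y = 1.516 × 10^-18 J (from wavelength = 131 nm, via E = hc/λ).
Ratio = 2.325 × 10^-26 / 1.516 × 10^-18 = 1.53 × 10^-8.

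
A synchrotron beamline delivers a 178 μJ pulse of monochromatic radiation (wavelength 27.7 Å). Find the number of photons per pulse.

2.48e12 photons

Per-photon energy: E = 7.171e-17 J (from wavelength = 27.7 Å).
N = E_total / E_photon = 1.78e-4 J / 7.171e-17 J = 2.48e12.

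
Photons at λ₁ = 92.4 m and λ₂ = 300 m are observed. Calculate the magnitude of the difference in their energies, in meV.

9.29 × 10^-6 meV

Using E = hc/λ: E₁ = 2.150 × 10^-27 J, E₂ = 6.621 × 10^-28 J.
|ΔE| = |2.150 × 10^-27 − 6.621 × 10^-28| = 1.49 × 10^-27 J = 9.29 × 10^-6 meV.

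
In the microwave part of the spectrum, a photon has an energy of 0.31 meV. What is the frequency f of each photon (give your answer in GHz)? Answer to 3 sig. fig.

(h = 6.62607015e-34 J·s, 1 eV = 1.602176634e-19 J.)
First convert: E = 0.31 meV = 4.9667e-23 J.
The photon relation is f = E/h, giving f = 7.496e10 Hz.
Converting to GHz: f = 74.96 GHz ≈ 75.0 GHz.

75.0 GHz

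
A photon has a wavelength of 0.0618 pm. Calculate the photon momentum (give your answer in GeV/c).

First convert: λ = 0.0618 pm = 6.18e-14 m.
Apply p = h/λ: p = 1.072e-20 kg·m/s.
Converting to GeV/c: p = 0.02006 GeV/c ≈ 0.0201 GeV/c.

0.0201 GeV/c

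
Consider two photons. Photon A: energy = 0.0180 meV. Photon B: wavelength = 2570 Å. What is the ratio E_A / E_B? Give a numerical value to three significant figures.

3.73 × 10^-6

E_A = 2.884 × 10^-24 J (from energy = 0.0180 meV, via E given directly).
E_B = 7.729 × 10^-19 J (from wavelength = 2570 Å, via E = hc/λ).
Ratio = 2.884 × 10^-24 / 7.729 × 10^-19 = 3.73 × 10^-6.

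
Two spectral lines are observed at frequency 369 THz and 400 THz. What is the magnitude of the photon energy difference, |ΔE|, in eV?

Using E = hf: E₁ = 2.445e-19 J, E₂ = 2.650e-19 J.
|ΔE| = |2.445e-19 − 2.650e-19| = 2.05e-20 J = 0.128 eV.

0.128 eV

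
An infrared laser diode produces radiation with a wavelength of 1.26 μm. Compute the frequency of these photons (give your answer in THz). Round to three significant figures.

238 THz

Take c = 2.99792458e8 m/s.
In SI units: λ = 1.26 μm = 1.26e-6 m.
For a photon f = c/λ, so f = 2.379e14 Hz.
Converting to THz: f = 237.9 THz ≈ 238 THz.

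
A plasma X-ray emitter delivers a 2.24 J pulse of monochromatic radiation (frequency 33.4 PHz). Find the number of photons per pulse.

Per-photon energy: E = 2.213e-17 J (from frequency = 33.4 PHz).
N = E_total / E_photon = 2.24 J / 2.213e-17 J = 1.01e17.

1.01e17 photons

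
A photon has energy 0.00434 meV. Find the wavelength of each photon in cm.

28.6 cm

Take h = 6.62607015 × 10^-34 J·s, c = 2.99792458 × 10^8 m/s, 1 eV = 1.602176634 × 10^-19 J.
Convert to SI: E = 0.00434 meV = 6.9534 × 10^-25 J.
Since λ = hc/E for a photon, λ = 0.2857 m.
Converting to cm: λ = 28.57 cm ≈ 28.6 cm.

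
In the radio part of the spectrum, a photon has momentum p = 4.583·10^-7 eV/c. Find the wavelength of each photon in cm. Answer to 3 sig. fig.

271 cm

First convert: p = 4.583·10^-7 eV/c = 2.4493·10^-34 kg·m/s.
For a photon λ = h/p, so λ = 2.705 m.
Converting to cm: λ = 270.5 cm ≈ 271 cm.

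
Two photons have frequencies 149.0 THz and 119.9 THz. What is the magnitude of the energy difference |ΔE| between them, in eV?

Using E = hf: E₁ = 9.8728·10^-20 J, E₂ = 7.9447·10^-20 J.
|ΔE| = |9.8728·10^-20 − 7.9447·10^-20| = 1.93·10^-20 J = 0.120 eV.

0.120 eV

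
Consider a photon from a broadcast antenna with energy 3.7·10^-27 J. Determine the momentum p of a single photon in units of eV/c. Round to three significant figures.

Use c = 2.99792458·10^8 m/s, 1 eV = 1.602176634·10^-19 J.
Since p = E/c for a photon, p = 1.234·10^-35 kg·m/s.
Converting to eV/c: p = 2.309·10^-8 eV/c ≈ 2.31·10^-8 eV/c.

2.31·10^-8 eV/c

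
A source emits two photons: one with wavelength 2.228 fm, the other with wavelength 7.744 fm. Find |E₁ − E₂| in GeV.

Using E = hc/λ: E₁ = 8.9158 × 10^-11 J, E₂ = 2.5651 × 10^-11 J.
|ΔE| = |8.9158 × 10^-11 − 2.5651 × 10^-11| = 6.35 × 10^-11 J = 0.396 GeV.

0.396 GeV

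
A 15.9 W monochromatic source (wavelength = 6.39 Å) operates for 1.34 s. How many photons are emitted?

Total energy: E_total = P·t = 15.9 × 1.34 = 21.31 J.
Per-photon energy: E = 3.109 × 10^-16 J.
N = E_total / E_photon = 6.85 × 10^16.

6.85 × 10^16 photons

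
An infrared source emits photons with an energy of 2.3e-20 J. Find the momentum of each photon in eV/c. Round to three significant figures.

Apply p = E/c: p = 7.672e-29 kg·m/s.
Converting to eV/c: p = 0.1436 eV/c ≈ 0.144 eV/c.

0.144 eV/c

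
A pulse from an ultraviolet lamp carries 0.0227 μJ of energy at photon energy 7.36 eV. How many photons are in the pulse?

Per-photon energy: E = 1.179e-18 J (from energy = 7.36 eV).
N = E_total / E_photon = 2.27e-8 J / 1.179e-18 J = 1.93e10.

1.93e10 photons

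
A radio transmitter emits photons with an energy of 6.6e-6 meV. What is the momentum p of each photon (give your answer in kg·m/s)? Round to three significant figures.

3.53e-36 kg·m/s

In SI units: E = 6.6e-6 meV = 1.0574e-27 J.
The photon relation is p = E/c, giving p = 3.527e-36 kg·m/s.
So p ≈ 3.53e-36 kg·m/s.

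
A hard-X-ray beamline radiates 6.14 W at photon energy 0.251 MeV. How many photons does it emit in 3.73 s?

Total energy: E_total = P·t = 6.14 × 3.73 = 22.90 J.
Per-photon energy: E = 4.021e-14 J.
N = E_total / E_photon = 5.69e14.

5.69e14 photons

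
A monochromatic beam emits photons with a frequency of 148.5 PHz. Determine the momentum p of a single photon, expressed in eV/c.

614 eV/c

In SI units: f = 148.5 PHz = 1.485e17 Hz.
Apply p = hf/c: p = 3.282e-25 kg·m/s.
Converting to eV/c: p = 614.1 eV/c ≈ 614 eV/c.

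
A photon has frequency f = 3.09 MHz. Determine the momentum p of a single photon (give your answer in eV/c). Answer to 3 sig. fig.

1.28·10^-8 eV/c

Take h = 6.62607015·10^-34 J·s, c = 2.99792458·10^8 m/s, 1 eV = 1.602176634·10^-19 J.
Convert to SI: f = 3.09 MHz = 3.09·10^6 Hz.
For a photon p = hf/c, so p = 6.830·10^-36 kg·m/s.
Converting to eV/c: p = 1.278·10^-8 eV/c ≈ 1.28·10^-8 eV/c.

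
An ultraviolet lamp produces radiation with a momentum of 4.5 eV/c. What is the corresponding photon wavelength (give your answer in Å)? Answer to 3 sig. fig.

2760 Å

(h = 6.62607015 × 10^-34 J·s, c = 2.99792458 × 10^8 m/s, 1 eV = 1.602176634 × 10^-19 J.)
Convert to SI: p = 4.5 eV/c = 2.4049 × 10^-27 kg·m/s.
For a photon λ = h/p, so λ = 2.755 × 10^-7 m.
Converting to Å: λ = 2755 Å ≈ 2760 Å.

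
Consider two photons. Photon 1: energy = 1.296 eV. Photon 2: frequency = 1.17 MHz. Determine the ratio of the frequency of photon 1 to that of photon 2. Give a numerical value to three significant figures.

2.68e8

f_1 = 3.134e14 Hz (from energy = 1.296 eV, via f = E/h).
f_2 = 1.170e6 Hz (from frequency = 1.17 MHz, via f given directly).
Ratio = 3.134e14 / 1.170e6 = 2.68e8.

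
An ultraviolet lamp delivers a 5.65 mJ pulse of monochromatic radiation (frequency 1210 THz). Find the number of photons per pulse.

7.05e15 photons

Per-photon energy: E = 8.018e-19 J (from frequency = 1210 THz).
N = E_total / E_photon = 0.00565 J / 8.018e-19 J = 7.05e15.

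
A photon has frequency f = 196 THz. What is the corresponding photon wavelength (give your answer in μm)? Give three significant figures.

1.53 μm

Use c = 2.99792458·10^8 m/s.
Convert to SI: f = 196 THz = 1.96·10^14 Hz.
Apply λ = c/f: λ = 1.530·10^-6 m.
Converting to μm: λ = 1.530 μm ≈ 1.53 μm.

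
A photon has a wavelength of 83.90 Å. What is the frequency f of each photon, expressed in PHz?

In SI units: λ = 83.90 Å = 8.390e-9 m.
The photon relation is f = c/λ, giving f = 3.573e16 Hz.
Converting to PHz: f = 35.73 PHz ≈ 35.7 PHz.

35.7 PHz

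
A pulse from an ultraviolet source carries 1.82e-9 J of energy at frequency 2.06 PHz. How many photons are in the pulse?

1.33e9 photons

Per-photon energy: E = 1.365e-18 J (from frequency = 2.06 PHz).
N = E_total / E_photon = 1.82e-9 J / 1.365e-18 J = 1.33e9.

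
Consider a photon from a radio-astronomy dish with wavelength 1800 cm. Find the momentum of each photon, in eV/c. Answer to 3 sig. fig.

In SI units: λ = 1800 cm = 18 m.
The photon relation is p = h/λ, giving p = 3.681 × 10^-35 kg·m/s.
Converting to eV/c: p = 6.888 × 10^-8 eV/c ≈ 6.89 × 10^-8 eV/c.

6.89 × 10^-8 eV/c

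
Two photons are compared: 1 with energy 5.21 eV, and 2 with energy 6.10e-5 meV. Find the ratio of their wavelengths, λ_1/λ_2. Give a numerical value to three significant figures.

λ_1 = 2.380e-7 m (from energy = 5.21 eV, via λ = hc/E).
λ_2 = 20.33 m (from energy = 6.10e-5 meV, via λ = hc/E).
Ratio = 2.380e-7 / 20.33 = 1.17e-8.

1.17e-8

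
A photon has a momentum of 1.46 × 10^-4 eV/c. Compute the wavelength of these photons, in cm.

Convert to SI: p = 1.46 × 10^-4 eV/c = 7.8027 × 10^-32 kg·m/s.
Apply λ = h/p: λ = 0.008492 m.
Converting to cm: λ = 0.8492 cm ≈ 0.849 cm.

0.849 cm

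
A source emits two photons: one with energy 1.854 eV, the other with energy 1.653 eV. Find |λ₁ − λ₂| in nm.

81.3 nm

Using λ = hc/E: λ₁ = 6.6874e-7 m, λ₂ = 7.5006e-7 m.
|Δλ| = |6.6874e-7 − 7.5006e-7| = 8.13e-8 m = 81.3 nm.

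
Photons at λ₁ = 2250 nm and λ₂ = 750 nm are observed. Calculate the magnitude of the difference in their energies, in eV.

Using E = hc/λ: E₁ = 8.829e-20 J, E₂ = 2.649e-19 J.
|ΔE| = |8.829e-20 − 2.649e-19| = 1.77e-19 J = 1.10 eV.

1.10 eV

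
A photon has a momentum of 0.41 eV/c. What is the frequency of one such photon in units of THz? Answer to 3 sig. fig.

99.1 THz

In SI units: p = 0.41 eV/c = 2.1912 × 10^-28 kg·m/s.
Since f = pc/h for a photon, f = 9.914 × 10^13 Hz.
Converting to THz: f = 99.14 THz ≈ 99.1 THz.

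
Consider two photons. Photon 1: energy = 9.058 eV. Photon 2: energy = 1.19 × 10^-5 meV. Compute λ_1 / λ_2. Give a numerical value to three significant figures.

1.31 × 10^-9

λ_1 = 1.369 × 10^-7 m (from energy = 9.058 eV, via λ = hc/E).
λ_2 = 104.2 m (from energy = 1.19 × 10^-5 meV, via λ = hc/E).
Ratio = 1.369 × 10^-7 / 104.2 = 1.31 × 10^-9.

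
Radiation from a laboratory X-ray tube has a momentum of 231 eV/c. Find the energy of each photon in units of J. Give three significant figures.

(c = 2.99792458·10^8 m/s, 1 eV = 1.602176634·10^-19 J.)
In SI units: p = 231 eV/c = 1.2345·10^-25 kg·m/s.
Apply E = pc: E = 3.701·10^-17 J.
So E ≈ 3.70·10^-17 J.

3.70·10^-17 J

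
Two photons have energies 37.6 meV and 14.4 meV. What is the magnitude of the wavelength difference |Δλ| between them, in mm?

Using λ = hc/E: λ₁ = 3.297 × 10^-5 m, λ₂ = 8.610 × 10^-5 m.
|Δλ| = |3.297 × 10^-5 − 8.610 × 10^-5| = 5.31 × 10^-5 m = 0.0531 mm.

0.0531 mm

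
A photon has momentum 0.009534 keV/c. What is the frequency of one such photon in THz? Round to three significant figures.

2310 THz

Convert to SI: p = 0.009534 keV/c = 5.0952e-27 kg·m/s.
Apply f = pc/h: f = 2.305e15 Hz.
Converting to THz: f = 2305 THz ≈ 2310 THz.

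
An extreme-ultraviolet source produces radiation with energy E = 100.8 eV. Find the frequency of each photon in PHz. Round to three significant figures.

In SI units: E = 100.8 eV = 1.6150e-17 J.
Since f = E/h for a photon, f = 2.437e16 Hz.
Converting to PHz: f = 24.37 PHz ≈ 24.4 PHz.

24.4 PHz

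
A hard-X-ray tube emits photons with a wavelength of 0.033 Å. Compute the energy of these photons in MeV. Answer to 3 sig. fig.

0.376 MeV

(h = 6.62607015e-34 J·s, c = 2.99792458e8 m/s, 1 eV = 1.602176634e-19 J.)
Convert to SI: λ = 0.033 Å = 3.3e-12 m.
Apply E = hc/λ: E = 6.020e-14 J.
Converting to MeV: E = 0.3757 MeV ≈ 0.376 MeV.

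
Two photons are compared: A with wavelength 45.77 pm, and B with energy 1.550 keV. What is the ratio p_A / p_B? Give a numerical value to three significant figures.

p_A = 1.448e-23 kg·m/s (from wavelength = 45.77 pm, via p = h/λ).
p_B = 8.284e-25 kg·m/s (from energy = 1.550 keV, via p = E/c).
Ratio = 1.448e-23 / 8.284e-25 = 17.5.

17.5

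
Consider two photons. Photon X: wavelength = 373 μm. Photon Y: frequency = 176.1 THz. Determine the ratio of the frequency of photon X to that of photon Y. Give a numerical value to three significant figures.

4.56e-3

f_X = 8.037e11 Hz (from wavelength = 373 μm, via f = c/λ).
f_Y = 1.761e14 Hz (from frequency = 176.1 THz, via f given directly).
Ratio = 8.037e11 / 1.761e14 = 4.56e-3.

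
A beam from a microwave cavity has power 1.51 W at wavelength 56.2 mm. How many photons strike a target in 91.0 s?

3.89·10^25 photons

Total energy: E_total = P·t = 1.51 × 91.0 = 137.4 J.
Per-photon energy: E = 3.535·10^-24 J.
N = E_total / E_photon = 3.89·10^25.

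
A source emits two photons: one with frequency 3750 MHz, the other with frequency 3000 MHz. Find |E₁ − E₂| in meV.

Using E = hf: E₁ = 2.485e-24 J, E₂ = 1.988e-24 J.
|ΔE| = |2.485e-24 − 1.988e-24| = 4.97e-25 J = 3.10e-3 meV.

3.10e-3 meV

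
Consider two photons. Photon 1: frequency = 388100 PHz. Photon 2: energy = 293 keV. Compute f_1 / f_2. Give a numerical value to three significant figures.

5.48

f_1 = 3.881 × 10^20 Hz (from frequency = 388100 PHz, via f given directly).
f_2 = 7.085 × 10^19 Hz (from energy = 293 keV, via f = E/h).
Ratio = 3.881 × 10^20 / 7.085 × 10^19 = 5.48.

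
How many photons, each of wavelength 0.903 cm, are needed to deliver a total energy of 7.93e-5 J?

3.60e18 photons

Per-photon energy: E = 2.200e-23 J (from wavelength = 0.903 cm).
N = E_total / E_photon = 7.93e-5 J / 2.200e-23 J = 3.60e18.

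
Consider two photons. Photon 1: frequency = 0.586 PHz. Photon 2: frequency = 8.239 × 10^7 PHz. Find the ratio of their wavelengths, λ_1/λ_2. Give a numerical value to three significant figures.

1.41 × 10^8

λ_1 = 5.116 × 10^-7 m (from frequency = 0.586 PHz, via λ = c/f).
λ_2 = 3.639 × 10^-15 m (from frequency = 8.239 × 10^7 PHz, via λ = c/f).
Ratio = 5.116 × 10^-7 / 3.639 × 10^-15 = 1.41 × 10^8.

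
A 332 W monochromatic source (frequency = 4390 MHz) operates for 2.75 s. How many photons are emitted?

3.14e26 photons

Total energy: E_total = P·t = 332 × 2.75 = 913.0 J.
Per-photon energy: E = 2.909e-24 J.
N = E_total / E_photon = 3.14e26.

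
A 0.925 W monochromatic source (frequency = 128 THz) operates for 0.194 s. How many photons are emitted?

2.12 × 10^18 photons

Total energy: E_total = P·t = 0.925 × 0.194 = 0.1795 J.
Per-photon energy: E = 8.481 × 10^-20 J.
N = E_total / E_photon = 2.12 × 10^18.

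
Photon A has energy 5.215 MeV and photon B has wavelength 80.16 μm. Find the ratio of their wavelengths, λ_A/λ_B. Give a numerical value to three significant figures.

λ_A = 2.377 × 10^-13 m (from energy = 5.215 MeV, via λ = hc/E).
λ_B = 8.016 × 10^-5 m (from wavelength = 80.16 μm, via λ given directly).
Ratio = 2.377 × 10^-13 / 8.016 × 10^-5 = 2.97 × 10^-9.

2.97 × 10^-9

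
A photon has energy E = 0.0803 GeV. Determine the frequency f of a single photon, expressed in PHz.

1.94 × 10^7 PHz

Take h = 6.62607015 × 10^-34 J·s, 1 eV = 1.602176634 × 10^-19 J.
In SI units: E = 0.0803 GeV = 1.2865 × 10^-11 J.
The photon relation is f = E/h, giving f = 1.942 × 10^22 Hz.
Converting to PHz: f = 1.942 × 10^7 PHz ≈ 1.94 × 10^7 PHz.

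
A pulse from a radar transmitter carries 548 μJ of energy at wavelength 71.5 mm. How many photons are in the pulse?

1.97 × 10^20 photons

Per-photon energy: E = 2.778 × 10^-24 J (from wavelength = 71.5 mm).
N = E_total / E_photon = 5.48 × 10^-4 J / 2.778 × 10^-24 J = 1.97 × 10^20.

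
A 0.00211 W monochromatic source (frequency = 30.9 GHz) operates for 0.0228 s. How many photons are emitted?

2.35 × 10^18 photons

Total energy: E_total = P·t = 0.00211 × 0.0228 = 4.811 × 10^-5 J.
Per-photon energy: E = 2.047 × 10^-23 J.
N = E_total / E_photon = 2.35 × 10^18.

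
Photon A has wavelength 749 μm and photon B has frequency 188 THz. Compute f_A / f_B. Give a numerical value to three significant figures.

2.13·10^-3

f_A = 4.003·10^11 Hz (from wavelength = 749 μm, via f = c/λ).
f_B = 1.880·10^14 Hz (from frequency = 188 THz, via f given directly).
Ratio = 4.003·10^11 / 1.880·10^14 = 2.13·10^-3.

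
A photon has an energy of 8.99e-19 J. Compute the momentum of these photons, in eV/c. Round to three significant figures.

5.61 eV/c

(c = 2.99792458e8 m/s, 1 eV = 1.602176634e-19 J.)
For a photon p = E/c, so p = 2.999e-27 kg·m/s.
Converting to eV/c: p = 5.611 eV/c ≈ 5.61 eV/c.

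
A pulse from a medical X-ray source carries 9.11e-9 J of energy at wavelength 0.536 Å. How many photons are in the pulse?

2.46e6 photons

Per-photon energy: E = 3.706e-15 J (from wavelength = 0.536 Å).
N = E_total / E_photon = 9.11e-9 J / 3.706e-15 J = 2.46e6.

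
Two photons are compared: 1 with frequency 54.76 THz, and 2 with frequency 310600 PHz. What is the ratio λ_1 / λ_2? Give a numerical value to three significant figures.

λ_1 = 5.475 × 10^-6 m (from frequency = 54.76 THz, via λ = c/f).
λ_2 = 9.652 × 10^-13 m (from frequency = 310600 PHz, via λ = c/f).
Ratio = 5.475 × 10^-6 / 9.652 × 10^-13 = 5.67 × 10^6.

5.67 × 10^6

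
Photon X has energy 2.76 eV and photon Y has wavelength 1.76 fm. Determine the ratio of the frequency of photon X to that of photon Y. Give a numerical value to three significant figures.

3.92 × 10^-9

f_X = 6.674 × 10^14 Hz (from energy = 2.76 eV, via f = E/h).
f_Y = 1.703 × 10^23 Hz (from wavelength = 1.76 fm, via f = c/λ).
Ratio = 6.674 × 10^14 / 1.703 × 10^23 = 3.92 × 10^-9.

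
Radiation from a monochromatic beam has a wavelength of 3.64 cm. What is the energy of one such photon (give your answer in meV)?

0.0341 meV

Take h = 6.62607015 × 10^-34 J·s, c = 2.99792458 × 10^8 m/s, 1 eV = 1.602176634 × 10^-19 J.
In SI units: λ = 3.64 cm = 0.0364 m.
For a photon E = hc/λ, so E = 5.457 × 10^-24 J.
Converting to meV: E = 0.03406 meV ≈ 0.0341 meV.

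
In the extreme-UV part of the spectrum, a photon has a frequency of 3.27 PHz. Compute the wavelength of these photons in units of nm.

91.7 nm

In SI units: f = 3.27 PHz = 3.27 × 10^15 Hz.
Apply λ = c/f: λ = 9.168 × 10^-8 m.
Converting to nm: λ = 91.68 nm ≈ 91.7 nm.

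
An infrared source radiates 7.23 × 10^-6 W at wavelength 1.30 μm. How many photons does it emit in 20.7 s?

9.79 × 10^14 photons

Total energy: E_total = P·t = 7.23 × 10^-6 × 20.7 = 1.497 × 10^-4 J.
Per-photon energy: E = 1.528 × 10^-19 J.
N = E_total / E_photon = 9.79 × 10^14.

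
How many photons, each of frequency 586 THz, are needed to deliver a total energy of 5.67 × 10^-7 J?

Per-photon energy: E = 3.883 × 10^-19 J (from frequency = 586 THz).
N = E_total / E_photon = 5.67 × 10^-7 J / 3.883 × 10^-19 J = 1.46 × 10^12.

1.46 × 10^12 photons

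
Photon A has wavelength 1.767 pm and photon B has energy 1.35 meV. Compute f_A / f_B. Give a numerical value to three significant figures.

5.20 × 10^8

f_A = 1.697 × 10^20 Hz (from wavelength = 1.767 pm, via f = c/λ).
f_B = 3.264 × 10^11 Hz (from energy = 1.35 meV, via f = E/h).
Ratio = 1.697 × 10^20 / 3.264 × 10^11 = 5.20 × 10^8.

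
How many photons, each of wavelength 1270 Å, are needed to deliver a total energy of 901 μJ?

5.76 × 10^14 photons

Per-photon energy: E = 1.564 × 10^-18 J (from wavelength = 1270 Å).
N = E_total / E_photon = 9.01 × 10^-4 J / 1.564 × 10^-18 J = 5.76 × 10^14.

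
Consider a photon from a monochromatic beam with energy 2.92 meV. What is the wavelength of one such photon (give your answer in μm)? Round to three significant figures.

425 μm

Use h = 6.62607015 × 10^-34 J·s, c = 2.99792458 × 10^8 m/s, 1 eV = 1.602176634 × 10^-19 J.
In SI units: E = 2.92 meV = 4.6784 × 10^-22 J.
The photon relation is λ = hc/E, giving λ = 4.246 × 10^-4 m.
Converting to μm: λ = 424.6 μm ≈ 425 μm.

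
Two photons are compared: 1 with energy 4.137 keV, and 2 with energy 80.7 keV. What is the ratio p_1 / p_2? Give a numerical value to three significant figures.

0.0513

p_1 = 2.211 × 10^-24 kg·m/s (from energy = 4.137 keV, via p = E/c).
p_2 = 4.313 × 10^-23 kg·m/s (from energy = 80.7 keV, via p = E/c).
Ratio = 2.211 × 10^-24 / 4.313 × 10^-23 = 0.0513.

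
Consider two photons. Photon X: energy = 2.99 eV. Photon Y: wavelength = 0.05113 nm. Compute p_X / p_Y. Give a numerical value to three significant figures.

1.23e-4

p_X = 1.598e-27 kg·m/s (from energy = 2.99 eV, via p = E/c).
p_Y = 1.296e-23 kg·m/s (from wavelength = 0.05113 nm, via p = h/λ).
Ratio = 1.598e-27 / 1.296e-23 = 1.23e-4.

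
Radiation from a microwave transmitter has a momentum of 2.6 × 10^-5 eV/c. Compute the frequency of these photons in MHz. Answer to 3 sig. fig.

(h = 6.62607015 × 10^-34 J·s, c = 2.99792458 × 10^8 m/s, 1 eV = 1.602176634 × 10^-19 J.)
Convert to SI: p = 2.6 × 10^-5 eV/c = 1.3895 × 10^-32 kg·m/s.
Apply f = pc/h: f = 6.287 × 10^9 Hz.
Converting to MHz: f = 6287 MHz ≈ 6290 MHz.

6290 MHz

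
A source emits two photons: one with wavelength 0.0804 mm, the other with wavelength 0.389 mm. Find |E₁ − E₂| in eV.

Using E = hc/λ: E₁ = 2.471 × 10^-21 J, E₂ = 5.107 × 10^-22 J.
|ΔE| = |2.471 × 10^-21 − 5.107 × 10^-22| = 1.96 × 10^-21 J = 0.0122 eV.

0.0122 eV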